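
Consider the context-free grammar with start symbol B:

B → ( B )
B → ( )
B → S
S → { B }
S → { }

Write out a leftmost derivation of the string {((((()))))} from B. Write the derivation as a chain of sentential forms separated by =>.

B => S   [B → S]
S => {B}   [S → { B }]
{B} => {(B)}   [B → ( B )]
{(B)} => {((B))}   [B → ( B )]
{((B))} => {(((B)))}   [B → ( B )]
{(((B)))} => {((((B))))}   [B → ( B )]
{((((B))))} => {((((()))))}   [B → ( )]

B => S => {B} => {(B)} => {((B))} => {(((B)))} => {((((B))))} => {((((()))))}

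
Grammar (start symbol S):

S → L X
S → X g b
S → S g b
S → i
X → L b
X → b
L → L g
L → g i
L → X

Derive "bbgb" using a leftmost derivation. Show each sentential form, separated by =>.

S => LX => LgX => XgX => LbgX => XbgX => bbgX => bbgb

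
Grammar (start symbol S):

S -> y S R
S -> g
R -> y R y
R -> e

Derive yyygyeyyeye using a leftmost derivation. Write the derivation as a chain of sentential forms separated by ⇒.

S⇒ySR⇒yySRR⇒yyySRRR⇒yyygRRR⇒yyygyRyRR⇒yyygyeyRR⇒yyygyeyyRyR⇒yyygyeyyeyR⇒yyygyeyyeye

S ⇒ ySR   [S -> y S R]
ySR ⇒ yySRR   [S -> y S R]
yySRR ⇒ yyySRRR   [S -> y S R]
yyySRRR ⇒ yyygRRR   [S -> g]
yyygRRR ⇒ yyygyRyRR   [R -> y R y]
yyygyRyRR ⇒ yyygyeyRR   [R -> e]
yyygyeyRR ⇒ yyygyeyyRyR   [R -> y R y]
yyygyeyyRyR ⇒ yyygyeyyeyR   [R -> e]
yyygyeyyeyR ⇒ yyygyeyyeye   [R -> e]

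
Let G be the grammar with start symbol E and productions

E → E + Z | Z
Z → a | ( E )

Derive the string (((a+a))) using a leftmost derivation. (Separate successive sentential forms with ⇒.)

E ⇒ Z   [E → Z]
Z ⇒ (E)   [Z → ( E )]
(E) ⇒ (Z)   [E → Z]
(Z) ⇒ ((E))   [Z → ( E )]
((E)) ⇒ ((Z))   [E → Z]
((Z)) ⇒ (((E)))   [Z → ( E )]
(((E))) ⇒ (((E+Z)))   [E → E + Z]
(((E+Z))) ⇒ (((Z+Z)))   [E → Z]
(((Z+Z))) ⇒ (((a+Z)))   [Z → a]
(((a+Z))) ⇒ (((a+a)))   [Z → a]

E⇒Z⇒(E)⇒(Z)⇒((E))⇒((Z))⇒(((E)))⇒(((E+Z)))⇒(((Z+Z)))⇒(((a+Z)))⇒(((a+a)))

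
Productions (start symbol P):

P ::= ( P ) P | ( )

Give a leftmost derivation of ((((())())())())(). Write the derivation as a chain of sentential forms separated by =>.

P => (P)P   [P ::= ( P ) P]
(P)P => ((P)P)P   [P ::= ( P ) P]
((P)P)P => (((P)P)P)P   [P ::= ( P ) P]
(((P)P)P)P => ((((P)P)P)P)P   [P ::= ( P ) P]
((((P)P)P)P)P => ((((())P)P)P)P   [P ::= ( )]
((((())P)P)P)P => ((((())())P)P)P   [P ::= ( )]
((((())())P)P)P => ((((())())())P)P   [P ::= ( )]
((((())())())P)P => ((((())())())())P   [P ::= ( )]
((((())())())())P => ((((())())())())()   [P ::= ( )]

P => (P)P => ((P)P)P => (((P)P)P)P => ((((P)P)P)P)P => ((((())P)P)P)P => ((((())())P)P)P => ((((())())())P)P => ((((())())())())P => ((((())())())())()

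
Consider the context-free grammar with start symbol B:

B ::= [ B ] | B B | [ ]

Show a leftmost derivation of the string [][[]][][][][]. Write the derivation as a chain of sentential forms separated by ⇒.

B⇒BB⇒[]B⇒[]BB⇒[][B]B⇒[][[]]B⇒[][[]]BB⇒[][[]]BBB⇒[][[]]BBBB⇒[][[]][]BBB⇒[][[]][][]BB⇒[][[]][][][]B⇒[][[]][][][][]

B ⇒ BB   [B ::= B B]
BB ⇒ []B   [B ::= [ ]]
[]B ⇒ []BB   [B ::= B B]
[]BB ⇒ [][B]B   [B ::= [ B ]]
[][B]B ⇒ [][[]]B   [B ::= [ ]]
[][[]]B ⇒ [][[]]BB   [B ::= B B]
[][[]]BB ⇒ [][[]]BBB   [B ::= B B]
[][[]]BBB ⇒ [][[]]BBBB   [B ::= B B]
[][[]]BBBB ⇒ [][[]][]BBB   [B ::= [ ]]
[][[]][]BBB ⇒ [][[]][][]BB   [B ::= [ ]]
[][[]][][]BB ⇒ [][[]][][][]B   [B ::= [ ]]
[][[]][][][]B ⇒ [][[]][][][][]   [B ::= [ ]]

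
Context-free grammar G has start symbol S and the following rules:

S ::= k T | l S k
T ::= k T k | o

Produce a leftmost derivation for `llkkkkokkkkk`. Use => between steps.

S => lSk   [S ::= l S k]
lSk => llSkk   [S ::= l S k]
llSkk => llkTkk   [S ::= k T]
llkTkk => llkkTkkk   [T ::= k T k]
llkkTkkk => llkkkTkkkk   [T ::= k T k]
llkkkTkkkk => llkkkkTkkkkk   [T ::= k T k]
llkkkkTkkkkk => llkkkkokkkkk   [T ::= o]

S => lSk => llSkk => llkTkk => llkkTkkk => llkkkTkkkk => llkkkkTkkkkk => llkkkkokkkkk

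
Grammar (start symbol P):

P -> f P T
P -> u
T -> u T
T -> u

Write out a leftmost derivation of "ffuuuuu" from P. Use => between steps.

P => fPT   [P -> f P T]
fPT => ffPTT   [P -> f P T]
ffPTT => ffuTT   [P -> u]
ffuTT => ffuuTT   [T -> u T]
ffuuTT => ffuuuTT   [T -> u T]
ffuuuTT => ffuuuuT   [T -> u]
ffuuuuT => ffuuuuu   [T -> u]

P=>fPT=>ffPTT=>ffuTT=>ffuuTT=>ffuuuTT=>ffuuuuT=>ffuuuuu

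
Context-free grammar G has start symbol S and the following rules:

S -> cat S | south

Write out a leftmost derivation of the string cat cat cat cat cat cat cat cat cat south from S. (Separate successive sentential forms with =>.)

S => cat S   [S -> cat S]
cat S => cat cat S   [S -> cat S]
cat cat S => cat cat cat S   [S -> cat S]
cat cat cat S => cat cat cat cat S   [S -> cat S]
cat cat cat cat S => cat cat cat cat cat S   [S -> cat S]
cat cat cat cat cat S => cat cat cat cat cat cat S   [S -> cat S]
cat cat cat cat cat cat S => cat cat cat cat cat cat cat S   [S -> cat S]
cat cat cat cat cat cat cat S => cat cat cat cat cat cat cat cat S   [S -> cat S]
cat cat cat cat cat cat cat cat S => cat cat cat cat cat cat cat cat cat S   [S -> cat S]
cat cat cat cat cat cat cat cat cat S => cat cat cat cat cat cat cat cat cat south   [S -> south]

S => cat S => cat cat S => cat cat cat S => cat cat cat cat S => cat cat cat cat cat S => cat cat cat cat cat cat S => cat cat cat cat cat cat cat S => cat cat cat cat cat cat cat cat S => cat cat cat cat cat cat cat cat cat S => cat cat cat cat cat cat cat cat cat south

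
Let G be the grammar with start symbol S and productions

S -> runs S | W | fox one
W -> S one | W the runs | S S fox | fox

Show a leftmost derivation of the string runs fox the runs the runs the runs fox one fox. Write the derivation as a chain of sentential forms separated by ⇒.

S ⇒ W ⇒ S S fox ⇒ runs S S fox ⇒ runs W S fox ⇒ runs W the runs S fox ⇒ runs W the runs the runs S fox ⇒ runs W the runs the runs the runs S fox ⇒ runs fox the runs the runs the runs S fox ⇒ runs fox the runs the runs the runs fox one fox

S ⇒ W   [S -> W]
W ⇒ S S fox   [W -> S S fox]
S S fox ⇒ runs S S fox   [S -> runs S]
runs S S fox ⇒ runs W S fox   [S -> W]
runs W S fox ⇒ runs W the runs S fox   [W -> W the runs]
runs W the runs S fox ⇒ runs W the runs the runs S fox   [W -> W the runs]
runs W the runs the runs S fox ⇒ runs W the runs the runs the runs S fox   [W -> W the runs]
runs W the runs the runs the runs S fox ⇒ runs fox the runs the runs the runs S fox   [W -> fox]
runs fox the runs the runs the runs S fox ⇒ runs fox the runs the runs the runs fox one fox   [S -> fox one]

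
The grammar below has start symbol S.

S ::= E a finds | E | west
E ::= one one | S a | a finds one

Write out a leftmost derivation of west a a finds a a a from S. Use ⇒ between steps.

S ⇒ E ⇒ S a ⇒ E a ⇒ S a a ⇒ E a a ⇒ S a a a ⇒ E a finds a a a ⇒ S a a finds a a a ⇒ west a a finds a a a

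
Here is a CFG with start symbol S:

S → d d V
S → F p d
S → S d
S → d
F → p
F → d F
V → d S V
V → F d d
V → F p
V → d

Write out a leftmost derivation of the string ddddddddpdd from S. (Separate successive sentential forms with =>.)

S => ddV   [S → d d V]
ddV => dddSV   [V → d S V]
dddSV => dddSdV   [S → S d]
dddSdV => dddddV   [S → d]
dddddV => dddddFdd   [V → F d d]
dddddFdd => ddddddFdd   [F → d F]
ddddddFdd => dddddddFdd   [F → d F]
dddddddFdd => ddddddddFdd   [F → d F]
ddddddddFdd => ddddddddpdd   [F → p]

S => ddV => dddSV => dddSdV => dddddV => dddddFdd => ddddddFdd => dddddddFdd => ddddddddFdd => ddddddddpdd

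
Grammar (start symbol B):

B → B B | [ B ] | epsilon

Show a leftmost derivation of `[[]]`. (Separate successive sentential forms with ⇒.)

B ⇒ BB   [B → B B]
BB ⇒ BBB   [B → B B]
BBB ⇒ [B]BB   [B → [ B ]]
[B]BB ⇒ [[B]]BB   [B → [ B ]]
[[B]]BB ⇒ [[]]BB   [B → epsilon]
[[]]BB ⇒ [[]]B   [B → epsilon]
[[]]B ⇒ [[]]   [B → epsilon]

B⇒BB⇒BBB⇒[B]BB⇒[[B]]BB⇒[[]]BB⇒[[]]B⇒[[]]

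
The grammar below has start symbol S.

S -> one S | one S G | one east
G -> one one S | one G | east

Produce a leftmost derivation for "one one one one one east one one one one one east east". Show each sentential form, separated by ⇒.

S ⇒ one S ⇒ one one S G ⇒ one one one S G G ⇒ one one one one S G G ⇒ one one one one one east G G ⇒ one one one one one east one G G ⇒ one one one one one east one one G G ⇒ one one one one one east one one one one S G ⇒ one one one one one east one one one one one east G ⇒ one one one one one east one one one one one east east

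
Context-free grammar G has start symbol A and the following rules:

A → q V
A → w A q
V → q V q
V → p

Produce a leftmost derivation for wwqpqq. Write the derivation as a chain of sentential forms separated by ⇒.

A⇒wAq⇒wwAqq⇒wwqVqq⇒wwqpqq

A ⇒ wAq   [A → w A q]
wAq ⇒ wwAqq   [A → w A q]
wwAqq ⇒ wwqVqq   [A → q V]
wwqVqq ⇒ wwqpqq   [V → p]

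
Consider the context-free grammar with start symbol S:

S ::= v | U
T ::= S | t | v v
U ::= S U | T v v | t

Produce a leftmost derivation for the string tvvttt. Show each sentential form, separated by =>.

S => U => SU => UU => SUU => UUU => SUUU => UUUU => TvvUUU => tvvUUU => tvvtUU => tvvttU => tvvttt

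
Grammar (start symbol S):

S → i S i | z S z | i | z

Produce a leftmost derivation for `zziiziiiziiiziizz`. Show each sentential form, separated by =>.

S => zSz   [S → z S z]
zSz => zzSzz   [S → z S z]
zzSzz => zziSizz   [S → i S i]
zziSizz => zziiSiizz   [S → i S i]
zziiSiizz => zziizSziizz   [S → z S z]
zziizSziizz => zziiziSiziizz   [S → i S i]
zziiziSiziizz => zziiziiSiiziizz   [S → i S i]
zziiziiSiiziizz => zziiziiiSiiiziizz   [S → i S i]
zziiziiiSiiiziizz => zziiziiiziiiziizz   [S → z]

S=>zSz=>zzSzz=>zziSizz=>zziiSiizz=>zziizSziizz=>zziiziSiziizz=>zziiziiSiiziizz=>zziiziiiSiiiziizz=>zziiziiiziiiziizz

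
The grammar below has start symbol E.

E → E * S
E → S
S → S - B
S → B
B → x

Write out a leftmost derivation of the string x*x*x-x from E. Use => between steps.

E => E*S => E*S*S => S*S*S => B*S*S => x*S*S => x*B*S => x*x*S => x*x*S-B => x*x*B-B => x*x*x-B => x*x*x-x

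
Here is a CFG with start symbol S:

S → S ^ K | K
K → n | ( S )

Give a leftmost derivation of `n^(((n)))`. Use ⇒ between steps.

S⇒S^K⇒K^K⇒n^K⇒n^(S)⇒n^(K)⇒n^((S))⇒n^((K))⇒n^(((S)))⇒n^(((K)))⇒n^(((n)))

S ⇒ S^K   [S → S ^ K]
S^K ⇒ K^K   [S → K]
K^K ⇒ n^K   [K → n]
n^K ⇒ n^(S)   [K → ( S )]
n^(S) ⇒ n^(K)   [S → K]
n^(K) ⇒ n^((S))   [K → ( S )]
n^((S)) ⇒ n^((K))   [S → K]
n^((K)) ⇒ n^(((S)))   [K → ( S )]
n^(((S))) ⇒ n^(((K)))   [S → K]
n^(((K))) ⇒ n^(((n)))   [K → n]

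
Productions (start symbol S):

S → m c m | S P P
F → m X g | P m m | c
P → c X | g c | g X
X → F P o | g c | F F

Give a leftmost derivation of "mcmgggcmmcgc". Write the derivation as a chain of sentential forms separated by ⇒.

S ⇒ SPP   [S → S P P]
SPP ⇒ mcmPP   [S → m c m]
mcmPP ⇒ mcmgXP   [P → g X]
mcmgXP ⇒ mcmgFFP   [X → F F]
mcmgFFP ⇒ mcmgPmmFP   [F → P m m]
mcmgPmmFP ⇒ mcmggXmmFP   [P → g X]
mcmggXmmFP ⇒ mcmgggcmmFP   [X → g c]
mcmgggcmmFP ⇒ mcmgggcmmcP   [F → c]
mcmgggcmmcP ⇒ mcmgggcmmcgc   [P → g c]

S ⇒ SPP ⇒ mcmPP ⇒ mcmgXP ⇒ mcmgFFP ⇒ mcmgPmmFP ⇒ mcmggXmmFP ⇒ mcmgggcmmFP ⇒ mcmgggcmmcP ⇒ mcmgggcmmcgc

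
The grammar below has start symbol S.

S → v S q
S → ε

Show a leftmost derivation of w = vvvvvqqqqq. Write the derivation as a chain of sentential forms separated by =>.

S => vSq   [S → v S q]
vSq => vvSqq   [S → v S q]
vvSqq => vvvSqqq   [S → v S q]
vvvSqqq => vvvvSqqqq   [S → v S q]
vvvvSqqqq => vvvvvSqqqqq   [S → v S q]
vvvvvSqqqqq => vvvvvqqqqq   [S → ε]

S => vSq => vvSqq => vvvSqqq => vvvvSqqqq => vvvvvSqqqqq => vvvvvqqqqq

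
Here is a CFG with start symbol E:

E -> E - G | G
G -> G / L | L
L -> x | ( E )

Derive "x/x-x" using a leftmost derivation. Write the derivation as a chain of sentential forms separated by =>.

E=>E-G=>G-G=>G/L-G=>L/L-G=>x/L-G=>x/x-G=>x/x-L=>x/x-x

E => E-G   [E -> E - G]
E-G => G-G   [E -> G]
G-G => G/L-G   [G -> G / L]
G/L-G => L/L-G   [G -> L]
L/L-G => x/L-G   [L -> x]
x/L-G => x/x-G   [L -> x]
x/x-G => x/x-L   [G -> L]
x/x-L => x/x-x   [L -> x]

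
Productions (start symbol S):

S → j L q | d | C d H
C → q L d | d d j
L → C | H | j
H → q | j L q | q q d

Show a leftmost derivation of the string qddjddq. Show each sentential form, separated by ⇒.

S ⇒ CdH ⇒ qLddH ⇒ qCddH ⇒ qddjddH ⇒ qddjddq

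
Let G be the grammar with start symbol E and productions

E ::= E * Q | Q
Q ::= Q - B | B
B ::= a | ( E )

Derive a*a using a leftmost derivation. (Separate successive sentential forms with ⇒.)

E ⇒ E*Q   [E ::= E * Q]
E*Q ⇒ Q*Q   [E ::= Q]
Q*Q ⇒ B*Q   [Q ::= B]
B*Q ⇒ a*Q   [B ::= a]
a*Q ⇒ a*B   [Q ::= B]
a*B ⇒ a*a   [B ::= a]

E ⇒ E*Q ⇒ Q*Q ⇒ B*Q ⇒ a*Q ⇒ a*B ⇒ a*a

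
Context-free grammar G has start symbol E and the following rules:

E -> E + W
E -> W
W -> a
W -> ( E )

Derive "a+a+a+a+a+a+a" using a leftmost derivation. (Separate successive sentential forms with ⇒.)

E ⇒ E+W   [E -> E + W]
E+W ⇒ E+W+W   [E -> E + W]
E+W+W ⇒ E+W+W+W   [E -> E + W]
E+W+W+W ⇒ E+W+W+W+W   [E -> E + W]
E+W+W+W+W ⇒ E+W+W+W+W+W   [E -> E + W]
E+W+W+W+W+W ⇒ E+W+W+W+W+W+W   [E -> E + W]
E+W+W+W+W+W+W ⇒ W+W+W+W+W+W+W   [E -> W]
W+W+W+W+W+W+W ⇒ a+W+W+W+W+W+W   [W -> a]
a+W+W+W+W+W+W ⇒ a+a+W+W+W+W+W   [W -> a]
a+a+W+W+W+W+W ⇒ a+a+a+W+W+W+W   [W -> a]
a+a+a+W+W+W+W ⇒ a+a+a+a+W+W+W   [W -> a]
a+a+a+a+W+W+W ⇒ a+a+a+a+a+W+W   [W -> a]
a+a+a+a+a+W+W ⇒ a+a+a+a+a+a+W   [W -> a]
a+a+a+a+a+a+W ⇒ a+a+a+a+a+a+a   [W -> a]

E⇒E+W⇒E+W+W⇒E+W+W+W⇒E+W+W+W+W⇒E+W+W+W+W+W⇒E+W+W+W+W+W+W⇒W+W+W+W+W+W+W⇒a+W+W+W+W+W+W⇒a+a+W+W+W+W+W⇒a+a+a+W+W+W+W⇒a+a+a+a+W+W+W⇒a+a+a+a+a+W+W⇒a+a+a+a+a+a+W⇒a+a+a+a+a+a+a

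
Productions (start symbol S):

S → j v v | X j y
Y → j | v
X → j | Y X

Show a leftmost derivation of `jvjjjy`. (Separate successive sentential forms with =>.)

S => Xjy => YXjy => jXjy => jYXjy => jvXjy => jvYXjy => jvjXjy => jvjjjy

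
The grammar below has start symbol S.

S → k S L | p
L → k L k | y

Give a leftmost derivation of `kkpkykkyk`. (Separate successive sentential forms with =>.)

S => kSL => kkSLL => kkpLL => kkpkLkL => kkpkykL => kkpkykkLk => kkpkykkyk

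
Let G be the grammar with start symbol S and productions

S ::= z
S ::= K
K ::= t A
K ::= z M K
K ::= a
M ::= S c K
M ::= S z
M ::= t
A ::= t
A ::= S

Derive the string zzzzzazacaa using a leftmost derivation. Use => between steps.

S=>K=>zMK=>zScKK=>zKcKK=>zzMKcKK=>zzSzKcKK=>zzKzKcKK=>zzzMKzKcKK=>zzzSzKzKcKK=>zzzzzKzKcKK=>zzzzzazKcKK=>zzzzzazacKK=>zzzzzazacaK=>zzzzzazacaa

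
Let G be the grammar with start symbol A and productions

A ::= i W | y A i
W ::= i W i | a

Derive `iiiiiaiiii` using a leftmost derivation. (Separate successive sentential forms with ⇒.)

A ⇒ iW   [A ::= i W]
iW ⇒ iiWi   [W ::= i W i]
iiWi ⇒ iiiWii   [W ::= i W i]
iiiWii ⇒ iiiiWiii   [W ::= i W i]
iiiiWiii ⇒ iiiiiWiiii   [W ::= i W i]
iiiiiWiiii ⇒ iiiiiaiiii   [W ::= a]

A ⇒ iW ⇒ iiWi ⇒ iiiWii ⇒ iiiiWiii ⇒ iiiiiWiiii ⇒ iiiiiaiiii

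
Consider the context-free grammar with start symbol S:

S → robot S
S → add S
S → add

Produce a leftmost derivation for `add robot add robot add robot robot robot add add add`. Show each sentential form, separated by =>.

S => add S => add robot S => add robot add S => add robot add robot S => add robot add robot add S => add robot add robot add robot S => add robot add robot add robot robot S => add robot add robot add robot robot robot S => add robot add robot add robot robot robot add S => add robot add robot add robot robot robot add add S => add robot add robot add robot robot robot add add add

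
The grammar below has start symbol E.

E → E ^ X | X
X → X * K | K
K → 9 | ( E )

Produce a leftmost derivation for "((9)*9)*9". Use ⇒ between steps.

E ⇒ X ⇒ X*K ⇒ K*K ⇒ (E)*K ⇒ (X)*K ⇒ (X*K)*K ⇒ (K*K)*K ⇒ ((E)*K)*K ⇒ ((X)*K)*K ⇒ ((K)*K)*K ⇒ ((9)*K)*K ⇒ ((9)*9)*K ⇒ ((9)*9)*9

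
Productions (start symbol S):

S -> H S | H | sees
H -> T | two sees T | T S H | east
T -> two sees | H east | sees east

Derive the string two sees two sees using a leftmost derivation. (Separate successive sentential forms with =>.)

S => H   [S -> H]
H => two sees T   [H -> two sees T]
two sees T => two sees two sees   [T -> two sees]

S => H => two sees T => two sees two sees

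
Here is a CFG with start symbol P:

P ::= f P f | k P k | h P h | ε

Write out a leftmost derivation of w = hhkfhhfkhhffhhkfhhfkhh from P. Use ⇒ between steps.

P ⇒ hPh ⇒ hhPhh ⇒ hhkPkhh ⇒ hhkfPfkhh ⇒ hhkfhPhfkhh ⇒ hhkfhhPhhfkhh ⇒ hhkfhhfPfhhfkhh ⇒ hhkfhhfkPkfhhfkhh ⇒ hhkfhhfkhPhkfhhfkhh ⇒ hhkfhhfkhhPhhkfhhfkhh ⇒ hhkfhhfkhhfPfhhkfhhfkhh ⇒ hhkfhhfkhhffhhkfhhfkhh

P ⇒ hPh   [P ::= h P h]
hPh ⇒ hhPhh   [P ::= h P h]
hhPhh ⇒ hhkPkhh   [P ::= k P k]
hhkPkhh ⇒ hhkfPfkhh   [P ::= f P f]
hhkfPfkhh ⇒ hhkfhPhfkhh   [P ::= h P h]
hhkfhPhfkhh ⇒ hhkfhhPhhfkhh   [P ::= h P h]
hhkfhhPhhfkhh ⇒ hhkfhhfPfhhfkhh   [P ::= f P f]
hhkfhhfPfhhfkhh ⇒ hhkfhhfkPkfhhfkhh   [P ::= k P k]
hhkfhhfkPkfhhfkhh ⇒ hhkfhhfkhPhkfhhfkhh   [P ::= h P h]
hhkfhhfkhPhkfhhfkhh ⇒ hhkfhhfkhhPhhkfhhfkhh   [P ::= h P h]
hhkfhhfkhhPhhkfhhfkhh ⇒ hhkfhhfkhhfPfhhkfhhfkhh   [P ::= f P f]
hhkfhhfkhhfPfhhkfhhfkhh ⇒ hhkfhhfkhhffhhkfhhfkhh   [P ::= ε]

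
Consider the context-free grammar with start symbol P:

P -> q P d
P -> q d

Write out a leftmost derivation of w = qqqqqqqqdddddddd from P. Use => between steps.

P=>qPd=>qqPdd=>qqqPddd=>qqqqPdddd=>qqqqqPddddd=>qqqqqqPdddddd=>qqqqqqqPddddddd=>qqqqqqqqdddddddd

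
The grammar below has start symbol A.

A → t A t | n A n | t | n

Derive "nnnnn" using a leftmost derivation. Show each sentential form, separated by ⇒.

A ⇒ nAn ⇒ nnAnn ⇒ nnnnn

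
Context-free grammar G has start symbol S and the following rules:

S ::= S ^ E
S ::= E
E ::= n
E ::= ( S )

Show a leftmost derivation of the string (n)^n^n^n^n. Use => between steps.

S => S^E   [S ::= S ^ E]
S^E => S^E^E   [S ::= S ^ E]
S^E^E => S^E^E^E   [S ::= S ^ E]
S^E^E^E => S^E^E^E^E   [S ::= S ^ E]
S^E^E^E^E => E^E^E^E^E   [S ::= E]
E^E^E^E^E => (S)^E^E^E^E   [E ::= ( S )]
(S)^E^E^E^E => (E)^E^E^E^E   [S ::= E]
(E)^E^E^E^E => (n)^E^E^E^E   [E ::= n]
(n)^E^E^E^E => (n)^n^E^E^E   [E ::= n]
(n)^n^E^E^E => (n)^n^n^E^E   [E ::= n]
(n)^n^n^E^E => (n)^n^n^n^E   [E ::= n]
(n)^n^n^n^E => (n)^n^n^n^n   [E ::= n]

S => S^E => S^E^E => S^E^E^E => S^E^E^E^E => E^E^E^E^E => (S)^E^E^E^E => (E)^E^E^E^E => (n)^E^E^E^E => (n)^n^E^E^E => (n)^n^n^E^E => (n)^n^n^n^E => (n)^n^n^n^n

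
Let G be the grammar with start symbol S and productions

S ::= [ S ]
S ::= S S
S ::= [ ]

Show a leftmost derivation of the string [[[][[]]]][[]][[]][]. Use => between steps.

S => SS => SSS => [S]SS => [[S]]SS => [[SS]]SS => [[[]S]]SS => [[[][S]]]SS => [[[][[]]]]SS => [[[][[]]]][S]S => [[[][[]]]][[]]S => [[[][[]]]][[]]SS => [[[][[]]]][[]][S]S => [[[][[]]]][[]][[]]S => [[[][[]]]][[]][[]][]

S => SS   [S ::= S S]
SS => SSS   [S ::= S S]
SSS => [S]SS   [S ::= [ S ]]
[S]SS => [[S]]SS   [S ::= [ S ]]
[[S]]SS => [[SS]]SS   [S ::= S S]
[[SS]]SS => [[[]S]]SS   [S ::= [ ]]
[[[]S]]SS => [[[][S]]]SS   [S ::= [ S ]]
[[[][S]]]SS => [[[][[]]]]SS   [S ::= [ ]]
[[[][[]]]]SS => [[[][[]]]][S]S   [S ::= [ S ]]
[[[][[]]]][S]S => [[[][[]]]][[]]S   [S ::= [ ]]
[[[][[]]]][[]]S => [[[][[]]]][[]]SS   [S ::= S S]
[[[][[]]]][[]]SS => [[[][[]]]][[]][S]S   [S ::= [ S ]]
[[[][[]]]][[]][S]S => [[[][[]]]][[]][[]]S   [S ::= [ ]]
[[[][[]]]][[]][[]]S => [[[][[]]]][[]][[]][]   [S ::= [ ]]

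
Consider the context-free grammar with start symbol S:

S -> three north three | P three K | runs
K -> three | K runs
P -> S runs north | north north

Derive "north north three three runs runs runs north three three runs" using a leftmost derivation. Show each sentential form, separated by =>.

S => P three K => S runs north three K => P three K runs north three K => north north three K runs north three K => north north three K runs runs north three K => north north three K runs runs runs north three K => north north three three runs runs runs north three K => north north three three runs runs runs north three K runs => north north three three runs runs runs north three three runs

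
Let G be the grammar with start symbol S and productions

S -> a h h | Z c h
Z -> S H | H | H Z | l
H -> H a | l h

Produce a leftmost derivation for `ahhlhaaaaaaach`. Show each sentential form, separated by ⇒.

S ⇒ Zch   [S -> Z c h]
Zch ⇒ SHch   [Z -> S H]
SHch ⇒ ahhHch   [S -> a h h]
ahhHch ⇒ ahhHach   [H -> H a]
ahhHach ⇒ ahhHaach   [H -> H a]
ahhHaach ⇒ ahhHaaach   [H -> H a]
ahhHaaach ⇒ ahhHaaaach   [H -> H a]
ahhHaaaach ⇒ ahhHaaaaach   [H -> H a]
ahhHaaaaach ⇒ ahhHaaaaaach   [H -> H a]
ahhHaaaaaach ⇒ ahhHaaaaaaach   [H -> H a]
ahhHaaaaaaach ⇒ ahhlhaaaaaaach   [H -> l h]

S ⇒ Zch ⇒ SHch ⇒ ahhHch ⇒ ahhHach ⇒ ahhHaach ⇒ ahhHaaach ⇒ ahhHaaaach ⇒ ahhHaaaaach ⇒ ahhHaaaaaach ⇒ ahhHaaaaaaach ⇒ ahhlhaaaaaaach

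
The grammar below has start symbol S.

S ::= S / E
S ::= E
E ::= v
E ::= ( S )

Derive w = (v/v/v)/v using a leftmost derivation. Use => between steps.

S=>S/E=>E/E=>(S)/E=>(S/E)/E=>(S/E/E)/E=>(E/E/E)/E=>(v/E/E)/E=>(v/v/E)/E=>(v/v/v)/E=>(v/v/v)/v

S => S/E   [S ::= S / E]
S/E => E/E   [S ::= E]
E/E => (S)/E   [E ::= ( S )]
(S)/E => (S/E)/E   [S ::= S / E]
(S/E)/E => (S/E/E)/E   [S ::= S / E]
(S/E/E)/E => (E/E/E)/E   [S ::= E]
(E/E/E)/E => (v/E/E)/E   [E ::= v]
(v/E/E)/E => (v/v/E)/E   [E ::= v]
(v/v/E)/E => (v/v/v)/E   [E ::= v]
(v/v/v)/E => (v/v/v)/v   [E ::= v]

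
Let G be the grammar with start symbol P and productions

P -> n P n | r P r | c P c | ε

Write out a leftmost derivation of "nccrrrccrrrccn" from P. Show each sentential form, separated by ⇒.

P ⇒ nPn   [P -> n P n]
nPn ⇒ ncPcn   [P -> c P c]
ncPcn ⇒ nccPccn   [P -> c P c]
nccPccn ⇒ nccrPrccn   [P -> r P r]
nccrPrccn ⇒ nccrrPrrccn   [P -> r P r]
nccrrPrrccn ⇒ nccrrrPrrrccn   [P -> r P r]
nccrrrPrrrccn ⇒ nccrrrcPcrrrccn   [P -> c P c]
nccrrrcPcrrrccn ⇒ nccrrrccrrrccn   [P -> ε]

P⇒nPn⇒ncPcn⇒nccPccn⇒nccrPrccn⇒nccrrPrrccn⇒nccrrrPrrrccn⇒nccrrrcPcrrrccn⇒nccrrrccrrrccn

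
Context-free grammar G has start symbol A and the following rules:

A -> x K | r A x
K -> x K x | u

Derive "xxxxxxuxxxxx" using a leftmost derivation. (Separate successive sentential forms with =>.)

A => xK => xxKx => xxxKxx => xxxxKxxx => xxxxxKxxxx => xxxxxxKxxxxx => xxxxxxuxxxxx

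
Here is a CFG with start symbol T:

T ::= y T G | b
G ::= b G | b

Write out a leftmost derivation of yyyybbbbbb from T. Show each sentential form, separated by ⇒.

T⇒yTG⇒yyTGG⇒yyyTGGG⇒yyyyTGGGG⇒yyyybGGGG⇒yyyybbGGGG⇒yyyybbbGGG⇒yyyybbbbGG⇒yyyybbbbbG⇒yyyybbbbbb

T ⇒ yTG   [T ::= y T G]
yTG ⇒ yyTGG   [T ::= y T G]
yyTGG ⇒ yyyTGGG   [T ::= y T G]
yyyTGGG ⇒ yyyyTGGGG   [T ::= y T G]
yyyyTGGGG ⇒ yyyybGGGG   [T ::= b]
yyyybGGGG ⇒ yyyybbGGGG   [G ::= b G]
yyyybbGGGG ⇒ yyyybbbGGG   [G ::= b]
yyyybbbGGG ⇒ yyyybbbbGG   [G ::= b]
yyyybbbbGG ⇒ yyyybbbbbG   [G ::= b]
yyyybbbbbG ⇒ yyyybbbbbb   [G ::= b]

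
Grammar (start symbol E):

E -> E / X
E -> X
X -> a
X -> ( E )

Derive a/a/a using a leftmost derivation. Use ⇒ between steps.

E ⇒ E/X ⇒ E/X/X ⇒ X/X/X ⇒ a/X/X ⇒ a/a/X ⇒ a/a/a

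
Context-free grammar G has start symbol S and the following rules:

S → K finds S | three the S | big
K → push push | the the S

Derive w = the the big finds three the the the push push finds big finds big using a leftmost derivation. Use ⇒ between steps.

S ⇒ K finds S ⇒ the the S finds S ⇒ the the big finds S ⇒ the the big finds three the S ⇒ the the big finds three the K finds S ⇒ the the big finds three the the the S finds S ⇒ the the big finds three the the the K finds S finds S ⇒ the the big finds three the the the push push finds S finds S ⇒ the the big finds three the the the push push finds big finds S ⇒ the the big finds three the the the push push finds big finds big

S ⇒ K finds S   [S → K finds S]
K finds S ⇒ the the S finds S   [K → the the S]
the the S finds S ⇒ the the big finds S   [S → big]
the the big finds S ⇒ the the big finds three the S   [S → three the S]
the the big finds three the S ⇒ the the big finds three the K finds S   [S → K finds S]
the the big finds three the K finds S ⇒ the the big finds three the the the S finds S   [K → the the S]
the the big finds three the the the S finds S ⇒ the the big finds three the the the K finds S finds S   [S → K finds S]
the the big finds three the the the K finds S finds S ⇒ the the big finds three the the the push push finds S finds S   [K → push push]
the the big finds three the the the push push finds S finds S ⇒ the the big finds three the the the push push finds big finds S   [S → big]
the the big finds three the the the push push finds big finds S ⇒ the the big finds three the the the push push finds big finds big   [S → big]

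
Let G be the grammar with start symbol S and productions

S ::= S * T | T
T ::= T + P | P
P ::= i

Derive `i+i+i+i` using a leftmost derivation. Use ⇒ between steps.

S ⇒ T ⇒ T+P ⇒ T+P+P ⇒ T+P+P+P ⇒ P+P+P+P ⇒ i+P+P+P ⇒ i+i+P+P ⇒ i+i+i+P ⇒ i+i+i+i

S ⇒ T   [S ::= T]
T ⇒ T+P   [T ::= T + P]
T+P ⇒ T+P+P   [T ::= T + P]
T+P+P ⇒ T+P+P+P   [T ::= T + P]
T+P+P+P ⇒ P+P+P+P   [T ::= P]
P+P+P+P ⇒ i+P+P+P   [P ::= i]
i+P+P+P ⇒ i+i+P+P   [P ::= i]
i+i+P+P ⇒ i+i+i+P   [P ::= i]
i+i+i+P ⇒ i+i+i+i   [P ::= i]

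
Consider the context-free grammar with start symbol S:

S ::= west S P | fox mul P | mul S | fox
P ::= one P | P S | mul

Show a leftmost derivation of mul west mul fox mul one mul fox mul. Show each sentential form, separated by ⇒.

S ⇒ mul S   [S ::= mul S]
mul S ⇒ mul west S P   [S ::= west S P]
mul west S P ⇒ mul west mul S P   [S ::= mul S]
mul west mul S P ⇒ mul west mul fox mul P P   [S ::= fox mul P]
mul west mul fox mul P P ⇒ mul west mul fox mul P S P   [P ::= P S]
mul west mul fox mul P S P ⇒ mul west mul fox mul one P S P   [P ::= one P]
mul west mul fox mul one P S P ⇒ mul west mul fox mul one mul S P   [P ::= mul]
mul west mul fox mul one mul S P ⇒ mul west mul fox mul one mul fox P   [S ::= fox]
mul west mul fox mul one mul fox P ⇒ mul west mul fox mul one mul fox mul   [P ::= mul]

S ⇒ mul S ⇒ mul west S P ⇒ mul west mul S P ⇒ mul west mul fox mul P P ⇒ mul west mul fox mul P S P ⇒ mul west mul fox mul one P S P ⇒ mul west mul fox mul one mul S P ⇒ mul west mul fox mul one mul fox P ⇒ mul west mul fox mul one mul fox mul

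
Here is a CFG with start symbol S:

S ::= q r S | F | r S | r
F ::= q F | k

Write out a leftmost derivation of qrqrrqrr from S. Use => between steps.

S => qrS   [S ::= q r S]
qrS => qrqrS   [S ::= q r S]
qrqrS => qrqrrS   [S ::= r S]
qrqrrS => qrqrrqrS   [S ::= q r S]
qrqrrqrS => qrqrrqrr   [S ::= r]

S=>qrS=>qrqrS=>qrqrrS=>qrqrrqrS=>qrqrrqrr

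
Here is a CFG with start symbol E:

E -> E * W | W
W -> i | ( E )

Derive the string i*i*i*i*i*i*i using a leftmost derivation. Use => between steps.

E => E*W => E*W*W => E*W*W*W => E*W*W*W*W => E*W*W*W*W*W => E*W*W*W*W*W*W => W*W*W*W*W*W*W => i*W*W*W*W*W*W => i*i*W*W*W*W*W => i*i*i*W*W*W*W => i*i*i*i*W*W*W => i*i*i*i*i*W*W => i*i*i*i*i*i*W => i*i*i*i*i*i*i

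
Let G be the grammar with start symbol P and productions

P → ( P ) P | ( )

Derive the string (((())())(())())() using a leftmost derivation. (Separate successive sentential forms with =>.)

P => (P)P => ((P)P)P => (((P)P)P)P => (((())P)P)P => (((())())P)P => (((())())(P)P)P => (((())())(())P)P => (((())())(())())P => (((())())(())())()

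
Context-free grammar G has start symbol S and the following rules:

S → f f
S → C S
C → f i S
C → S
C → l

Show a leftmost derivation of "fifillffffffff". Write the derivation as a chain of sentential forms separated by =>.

S => CS => fiSS => fiCSS => fiSSS => fiCSSS => fifiSSSS => fifiCSSSS => fifilSSSS => fifilCSSSS => fifillSSSS => fifillffSSS => fifillffffSS => fifillffffffS => fifillffffffff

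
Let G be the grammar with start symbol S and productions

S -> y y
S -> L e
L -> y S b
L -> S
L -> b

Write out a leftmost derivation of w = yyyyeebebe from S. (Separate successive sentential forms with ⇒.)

S ⇒ Le ⇒ ySbe ⇒ yLebe ⇒ yySbebe ⇒ yyLebebe ⇒ yySebebe ⇒ yyLeebebe ⇒ yySeebebe ⇒ yyyyeebebe

S ⇒ Le   [S -> L e]
Le ⇒ ySbe   [L -> y S b]
ySbe ⇒ yLebe   [S -> L e]
yLebe ⇒ yySbebe   [L -> y S b]
yySbebe ⇒ yyLebebe   [S -> L e]
yyLebebe ⇒ yySebebe   [L -> S]
yySebebe ⇒ yyLeebebe   [S -> L e]
yyLeebebe ⇒ yySeebebe   [L -> S]
yySeebebe ⇒ yyyyeebebe   [S -> y y]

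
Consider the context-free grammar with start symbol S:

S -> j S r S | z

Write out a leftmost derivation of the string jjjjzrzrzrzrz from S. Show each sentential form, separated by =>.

S=>jSrS=>jjSrSrS=>jjjSrSrSrS=>jjjjSrSrSrSrS=>jjjjzrSrSrSrS=>jjjjzrzrSrSrS=>jjjjzrzrzrSrS=>jjjjzrzrzrzrS=>jjjjzrzrzrzrz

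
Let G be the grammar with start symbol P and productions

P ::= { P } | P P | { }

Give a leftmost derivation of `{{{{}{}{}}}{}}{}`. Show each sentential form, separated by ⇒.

P⇒PP⇒{P}P⇒{PP}P⇒{{P}P}P⇒{{{P}}P}P⇒{{{PP}}P}P⇒{{{PPP}}P}P⇒{{{{}PP}}P}P⇒{{{{}{}P}}P}P⇒{{{{}{}{}}}P}P⇒{{{{}{}{}}}{}}P⇒{{{{}{}{}}}{}}{}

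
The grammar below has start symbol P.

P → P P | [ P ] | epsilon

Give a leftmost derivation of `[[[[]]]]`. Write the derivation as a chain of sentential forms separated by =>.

P => [P]   [P → [ P ]]
[P] => [[P]]   [P → [ P ]]
[[P]] => [[[P]]]   [P → [ P ]]
[[[P]]] => [[[PP]]]   [P → P P]
[[[PP]]] => [[[PPP]]]   [P → P P]
[[[PPP]]] => [[[[P]PP]]]   [P → [ P ]]
[[[[P]PP]]] => [[[[]PP]]]   [P → epsilon]
[[[[]PP]]] => [[[[]P]]]   [P → epsilon]
[[[[]P]]] => [[[[]]]]   [P → epsilon]

P => [P] => [[P]] => [[[P]]] => [[[PP]]] => [[[PPP]]] => [[[[P]PP]]] => [[[[]PP]]] => [[[[]P]]] => [[[[]]]]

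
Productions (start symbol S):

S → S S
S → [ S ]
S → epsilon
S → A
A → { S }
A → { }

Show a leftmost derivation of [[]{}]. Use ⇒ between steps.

S ⇒ SS   [S → S S]
SS ⇒ [S]S   [S → [ S ]]
[S]S ⇒ [SS]S   [S → S S]
[SS]S ⇒ [[S]S]S   [S → [ S ]]
[[S]S]S ⇒ [[]S]S   [S → epsilon]
[[]S]S ⇒ [[]A]S   [S → A]
[[]A]S ⇒ [[]{S}]S   [A → { S }]
[[]{S}]S ⇒ [[]{}]S   [S → epsilon]
[[]{}]S ⇒ [[]{}]   [S → epsilon]

S ⇒ SS ⇒ [S]S ⇒ [SS]S ⇒ [[S]S]S ⇒ [[]S]S ⇒ [[]A]S ⇒ [[]{S}]S ⇒ [[]{}]S ⇒ [[]{}]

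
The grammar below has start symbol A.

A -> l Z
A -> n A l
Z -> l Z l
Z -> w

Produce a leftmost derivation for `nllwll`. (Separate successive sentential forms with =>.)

A=>nAl=>nlZl=>nllZll=>nllwll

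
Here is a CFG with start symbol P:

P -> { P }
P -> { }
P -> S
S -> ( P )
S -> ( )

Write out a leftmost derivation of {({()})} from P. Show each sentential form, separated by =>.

P => {P}   [P -> { P }]
{P} => {S}   [P -> S]
{S} => {(P)}   [S -> ( P )]
{(P)} => {({P})}   [P -> { P }]
{({P})} => {({S})}   [P -> S]
{({S})} => {({()})}   [S -> ( )]

P=>{P}=>{S}=>{(P)}=>{({P})}=>{({S})}=>{({()})}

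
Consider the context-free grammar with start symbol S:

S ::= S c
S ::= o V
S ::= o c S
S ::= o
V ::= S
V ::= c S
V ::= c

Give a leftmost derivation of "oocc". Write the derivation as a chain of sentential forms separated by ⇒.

S ⇒ Sc ⇒ oVc ⇒ oSc ⇒ oScc ⇒ oocc

S ⇒ Sc   [S ::= S c]
Sc ⇒ oVc   [S ::= o V]
oVc ⇒ oSc   [V ::= S]
oSc ⇒ oScc   [S ::= S c]
oScc ⇒ oocc   [S ::= o]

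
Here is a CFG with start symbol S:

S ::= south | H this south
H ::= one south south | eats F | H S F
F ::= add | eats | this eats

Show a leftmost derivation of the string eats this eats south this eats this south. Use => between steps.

S => H this south => H S F this south => eats F S F this south => eats this eats S F this south => eats this eats south F this south => eats this eats south this eats this south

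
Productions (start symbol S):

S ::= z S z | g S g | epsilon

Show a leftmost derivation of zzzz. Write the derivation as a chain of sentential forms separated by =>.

S=>zSz=>zzSzz=>zzzz

S => zSz   [S ::= z S z]
zSz => zzSzz   [S ::= z S z]
zzSzz => zzzz   [S ::= epsilon]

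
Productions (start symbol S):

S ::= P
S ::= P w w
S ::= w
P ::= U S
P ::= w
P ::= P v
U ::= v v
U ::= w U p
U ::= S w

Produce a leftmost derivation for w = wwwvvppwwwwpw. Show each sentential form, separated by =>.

S => P => US => wUpS => wSwpS => wPwwwpS => wUSwwwpS => wwUpSwwwpS => wwwUppSwwwpS => wwwvvppSwwwpS => wwwvvppPwwwpS => wwwvvppwwwwpS => wwwvvppwwwwpw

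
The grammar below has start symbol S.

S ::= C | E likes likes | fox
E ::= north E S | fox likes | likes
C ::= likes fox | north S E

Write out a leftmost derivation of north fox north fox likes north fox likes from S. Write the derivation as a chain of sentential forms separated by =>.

S => C   [S ::= C]
C => north S E   [C ::= north S E]
north S E => north fox E   [S ::= fox]
north fox E => north fox north E S   [E ::= north E S]
north fox north E S => north fox north fox likes S   [E ::= fox likes]
north fox north fox likes S => north fox north fox likes C   [S ::= C]
north fox north fox likes C => north fox north fox likes north S E   [C ::= north S E]
north fox north fox likes north S E => north fox north fox likes north fox E   [S ::= fox]
north fox north fox likes north fox E => north fox north fox likes north fox likes   [E ::= likes]

S => C => north S E => north fox E => north fox north E S => north fox north fox likes S => north fox north fox likes C => north fox north fox likes north S E => north fox north fox likes north fox E => north fox north fox likes north fox likes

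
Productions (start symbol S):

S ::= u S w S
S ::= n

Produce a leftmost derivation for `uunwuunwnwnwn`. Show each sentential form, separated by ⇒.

S⇒uSwS⇒uuSwSwS⇒uunwSwS⇒uunwuSwSwS⇒uunwuuSwSwSwS⇒uunwuunwSwSwS⇒uunwuunwnwSwS⇒uunwuunwnwnwS⇒uunwuunwnwnwn

S ⇒ uSwS   [S ::= u S w S]
uSwS ⇒ uuSwSwS   [S ::= u S w S]
uuSwSwS ⇒ uunwSwS   [S ::= n]
uunwSwS ⇒ uunwuSwSwS   [S ::= u S w S]
uunwuSwSwS ⇒ uunwuuSwSwSwS   [S ::= u S w S]
uunwuuSwSwSwS ⇒ uunwuunwSwSwS   [S ::= n]
uunwuunwSwSwS ⇒ uunwuunwnwSwS   [S ::= n]
uunwuunwnwSwS ⇒ uunwuunwnwnwS   [S ::= n]
uunwuunwnwnwS ⇒ uunwuunwnwnwn   [S ::= n]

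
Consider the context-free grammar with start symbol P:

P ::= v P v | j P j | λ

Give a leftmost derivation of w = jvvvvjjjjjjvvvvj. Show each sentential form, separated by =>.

P => jPj   [P ::= j P j]
jPj => jvPvj   [P ::= v P v]
jvPvj => jvvPvvj   [P ::= v P v]
jvvPvvj => jvvvPvvvj   [P ::= v P v]
jvvvPvvvj => jvvvvPvvvvj   [P ::= v P v]
jvvvvPvvvvj => jvvvvjPjvvvvj   [P ::= j P j]
jvvvvjPjvvvvj => jvvvvjjPjjvvvvj   [P ::= j P j]
jvvvvjjPjjvvvvj => jvvvvjjjPjjjvvvvj   [P ::= j P j]
jvvvvjjjPjjjvvvvj => jvvvvjjjjjjvvvvj   [P ::= λ]

P => jPj => jvPvj => jvvPvvj => jvvvPvvvj => jvvvvPvvvvj => jvvvvjPjvvvvj => jvvvvjjPjjvvvvj => jvvvvjjjPjjjvvvvj => jvvvvjjjjjjvvvvj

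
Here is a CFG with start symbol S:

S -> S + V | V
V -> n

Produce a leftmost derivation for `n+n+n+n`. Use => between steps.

S => S+V   [S -> S + V]
S+V => S+V+V   [S -> S + V]
S+V+V => S+V+V+V   [S -> S + V]
S+V+V+V => V+V+V+V   [S -> V]
V+V+V+V => n+V+V+V   [V -> n]
n+V+V+V => n+n+V+V   [V -> n]
n+n+V+V => n+n+n+V   [V -> n]
n+n+n+V => n+n+n+n   [V -> n]

S=>S+V=>S+V+V=>S+V+V+V=>V+V+V+V=>n+V+V+V=>n+n+V+V=>n+n+n+V=>n+n+n+n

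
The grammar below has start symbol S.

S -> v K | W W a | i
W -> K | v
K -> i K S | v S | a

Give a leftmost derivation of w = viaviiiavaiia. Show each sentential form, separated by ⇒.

S ⇒ vK ⇒ viKS ⇒ viaS ⇒ viaWWa ⇒ viavWa ⇒ viavKa ⇒ viaviKSa ⇒ viaviiKSSa ⇒ viaviiiKSSSa ⇒ viaviiiaSSSa ⇒ viaviiiavKSSa ⇒ viaviiiavaSSa ⇒ viaviiiavaiSa ⇒ viaviiiavaiia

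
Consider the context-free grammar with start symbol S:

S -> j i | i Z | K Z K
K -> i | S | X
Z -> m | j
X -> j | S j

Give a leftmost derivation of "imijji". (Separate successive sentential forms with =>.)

S=>KZK=>XZK=>SjZK=>KZKjZK=>iZKjZK=>imKjZK=>imijZK=>imijjK=>imijji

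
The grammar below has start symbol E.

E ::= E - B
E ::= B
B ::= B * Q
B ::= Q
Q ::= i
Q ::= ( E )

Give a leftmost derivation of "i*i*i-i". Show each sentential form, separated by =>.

E => E-B   [E ::= E - B]
E-B => B-B   [E ::= B]
B-B => B*Q-B   [B ::= B * Q]
B*Q-B => B*Q*Q-B   [B ::= B * Q]
B*Q*Q-B => Q*Q*Q-B   [B ::= Q]
Q*Q*Q-B => i*Q*Q-B   [Q ::= i]
i*Q*Q-B => i*i*Q-B   [Q ::= i]
i*i*Q-B => i*i*i-B   [Q ::= i]
i*i*i-B => i*i*i-Q   [B ::= Q]
i*i*i-Q => i*i*i-i   [Q ::= i]

E => E-B => B-B => B*Q-B => B*Q*Q-B => Q*Q*Q-B => i*Q*Q-B => i*i*Q-B => i*i*i-B => i*i*i-Q => i*i*i-i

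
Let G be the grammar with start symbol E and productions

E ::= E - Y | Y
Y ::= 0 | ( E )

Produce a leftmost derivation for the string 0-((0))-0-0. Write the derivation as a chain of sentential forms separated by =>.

E=>E-Y=>E-Y-Y=>E-Y-Y-Y=>Y-Y-Y-Y=>0-Y-Y-Y=>0-(E)-Y-Y=>0-(Y)-Y-Y=>0-((E))-Y-Y=>0-((Y))-Y-Y=>0-((0))-Y-Y=>0-((0))-0-Y=>0-((0))-0-0

E => E-Y   [E ::= E - Y]
E-Y => E-Y-Y   [E ::= E - Y]
E-Y-Y => E-Y-Y-Y   [E ::= E - Y]
E-Y-Y-Y => Y-Y-Y-Y   [E ::= Y]
Y-Y-Y-Y => 0-Y-Y-Y   [Y ::= 0]
0-Y-Y-Y => 0-(E)-Y-Y   [Y ::= ( E )]
0-(E)-Y-Y => 0-(Y)-Y-Y   [E ::= Y]
0-(Y)-Y-Y => 0-((E))-Y-Y   [Y ::= ( E )]
0-((E))-Y-Y => 0-((Y))-Y-Y   [E ::= Y]
0-((Y))-Y-Y => 0-((0))-Y-Y   [Y ::= 0]
0-((0))-Y-Y => 0-((0))-0-Y   [Y ::= 0]
0-((0))-0-Y => 0-((0))-0-0   [Y ::= 0]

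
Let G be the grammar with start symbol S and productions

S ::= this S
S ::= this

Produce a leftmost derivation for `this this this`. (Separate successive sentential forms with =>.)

S => this S => this this S => this this this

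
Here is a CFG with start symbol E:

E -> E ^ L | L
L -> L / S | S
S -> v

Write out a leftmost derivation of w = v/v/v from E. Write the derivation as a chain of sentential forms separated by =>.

E => L   [E -> L]
L => L/S   [L -> L / S]
L/S => L/S/S   [L -> L / S]
L/S/S => S/S/S   [L -> S]
S/S/S => v/S/S   [S -> v]
v/S/S => v/v/S   [S -> v]
v/v/S => v/v/v   [S -> v]

E => L => L/S => L/S/S => S/S/S => v/S/S => v/v/S => v/v/v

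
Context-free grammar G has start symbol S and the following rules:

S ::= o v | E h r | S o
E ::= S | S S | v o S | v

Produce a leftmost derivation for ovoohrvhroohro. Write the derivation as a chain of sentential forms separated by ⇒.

S⇒So⇒Ehro⇒SShro⇒EhrShro⇒ShrShro⇒SohrShro⇒SoohrShro⇒ovoohrShro⇒ovoohrSohro⇒ovoohrSoohro⇒ovoohrEhroohro⇒ovoohrvhroohro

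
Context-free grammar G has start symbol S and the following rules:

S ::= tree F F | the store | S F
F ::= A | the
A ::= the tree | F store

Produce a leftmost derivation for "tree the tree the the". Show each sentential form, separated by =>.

S => S F => tree F F F => tree A F F => tree the tree F F => tree the tree the F => tree the tree the the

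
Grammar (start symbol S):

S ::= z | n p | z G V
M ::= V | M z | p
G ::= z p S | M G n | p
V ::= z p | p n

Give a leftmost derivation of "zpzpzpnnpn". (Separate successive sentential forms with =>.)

S => zGV => zMGnV => zMzGnV => zpzGnV => zpzMGnnV => zpzMzGnnV => zpzpzGnnV => zpzpzpnnV => zpzpzpnnpn

S => zGV   [S ::= z G V]
zGV => zMGnV   [G ::= M G n]
zMGnV => zMzGnV   [M ::= M z]
zMzGnV => zpzGnV   [M ::= p]
zpzGnV => zpzMGnnV   [G ::= M G n]
zpzMGnnV => zpzMzGnnV   [M ::= M z]
zpzMzGnnV => zpzpzGnnV   [M ::= p]
zpzpzGnnV => zpzpzpnnV   [G ::= p]
zpzpzpnnV => zpzpzpnnpn   [V ::= p n]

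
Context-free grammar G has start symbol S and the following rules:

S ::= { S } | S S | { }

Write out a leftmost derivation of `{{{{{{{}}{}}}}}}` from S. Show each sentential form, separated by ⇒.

S ⇒ {S} ⇒ {{S}} ⇒ {{{S}}} ⇒ {{{{S}}}} ⇒ {{{{{S}}}}} ⇒ {{{{{SS}}}}} ⇒ {{{{{{S}S}}}}} ⇒ {{{{{{{}}S}}}}} ⇒ {{{{{{{}}{}}}}}}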